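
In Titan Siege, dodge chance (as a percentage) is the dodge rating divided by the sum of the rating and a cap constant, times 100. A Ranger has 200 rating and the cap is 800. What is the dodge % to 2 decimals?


dodge% = 200 / (200 + 800) * 100
= 200 / 1000 * 100
= 0.2 * 100
= 20.00%

20.00%


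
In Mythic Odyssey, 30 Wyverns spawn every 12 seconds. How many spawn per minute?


Spawns per minute = count * (60 / interval)
= 30 * (60 / 12)
= 30 * 5.0
= 150.0

150.0 per minute


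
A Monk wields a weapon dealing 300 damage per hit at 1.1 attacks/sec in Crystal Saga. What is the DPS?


DPS = damage * attack_speed
= 300 * 1.1
= 330.0

330.0 DPS


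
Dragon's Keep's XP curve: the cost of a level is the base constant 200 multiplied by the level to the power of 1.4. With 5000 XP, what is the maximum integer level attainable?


XP = 200 * level^1.4, so level = (XP / 200)^(1/1.4)
= (5000 / 200)^(1/1.4)
= 25.0^0.7143
= 9.9662
Floor: level = 9

level 9


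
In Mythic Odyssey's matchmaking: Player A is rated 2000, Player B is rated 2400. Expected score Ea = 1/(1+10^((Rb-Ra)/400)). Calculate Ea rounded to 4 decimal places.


Elo expected score: Ea = 1/(1 + 10^((Rb-Ra)/400))
Rb - Ra = 2400 - 2000 = 400
(Rb-Ra)/400 = 400/400 = 1.0
10^1.0 = 10.0
Ea = 1/(1 + 10.0) = 1/11.0 = 0.0909

0.0909


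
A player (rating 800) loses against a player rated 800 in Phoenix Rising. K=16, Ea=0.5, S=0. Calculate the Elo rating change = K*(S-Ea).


Elo update: delta = K * (S - Ea), where S = 0 (loses)
S - Ea = 0 - 0.5 = -0.5
Rating change = 16 * -0.5
= -8.00

-8.00 rating points


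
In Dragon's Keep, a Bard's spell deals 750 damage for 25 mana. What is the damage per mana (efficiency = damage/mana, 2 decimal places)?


Efficiency = damage / mana
= 750 / 25
= 30.00

30.00 dmg/mana


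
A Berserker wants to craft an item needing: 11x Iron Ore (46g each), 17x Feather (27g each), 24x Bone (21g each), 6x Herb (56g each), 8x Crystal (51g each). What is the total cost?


Cost breakdown:
  Iron Ore: 11 * 46 = 506
  Feather: 17 * 27 = 459
  Bone: 24 * 21 = 504
  Herb: 6 * 56 = 336
  Crystal: 8 * 51 = 408
Total = 506 + 459 + 504 + 336 + 408 = 2213

2213 gold


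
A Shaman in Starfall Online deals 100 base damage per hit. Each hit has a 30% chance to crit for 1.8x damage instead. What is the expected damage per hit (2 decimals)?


E[dmg] = base * (1 + crit_chance * (crit_mult - 1))
cc as decimal = 30/100 = 0.3
cm - 1 = 1.8 - 1 = 0.8
Bonus factor = 0.3 * 0.8 = 0.24
Total multiplier = 1 + 0.24 = 1.24
Expected damage = 100 * 1.24 = 124.00

124.00 damage


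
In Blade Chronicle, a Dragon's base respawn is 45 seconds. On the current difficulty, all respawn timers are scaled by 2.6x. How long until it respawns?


Respawn time = base * multiplier
= 45 * 2.6
= 117.0 seconds

117.0 seconds


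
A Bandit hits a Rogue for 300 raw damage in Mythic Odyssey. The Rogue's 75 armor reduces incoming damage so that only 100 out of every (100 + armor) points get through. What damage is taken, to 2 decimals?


actual = 300 * 100 / (100 + 75)
= 300 * 100 / 175
= 30000 / 175
= 171.43

171.43 damage


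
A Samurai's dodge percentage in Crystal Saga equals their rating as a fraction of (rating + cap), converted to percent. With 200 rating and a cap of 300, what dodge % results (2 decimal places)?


dodge% = 200 / (200 + 300) * 100
= 200 / 500 * 100
= 0.4 * 100
= 40.00%

40.00%


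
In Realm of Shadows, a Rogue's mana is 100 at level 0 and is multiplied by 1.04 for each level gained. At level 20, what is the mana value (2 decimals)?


value = base * growth^level
= 100 * 1.04^20
= 100 * 2.191123
= 219.11

219.11 mana


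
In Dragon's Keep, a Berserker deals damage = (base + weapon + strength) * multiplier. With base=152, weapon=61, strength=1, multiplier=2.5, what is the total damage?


Sum base + weapon + str = 152 + 61 + 1 = 214
Multiply by 2.5:
214 * 2.5 = 535.0

535.0 damage


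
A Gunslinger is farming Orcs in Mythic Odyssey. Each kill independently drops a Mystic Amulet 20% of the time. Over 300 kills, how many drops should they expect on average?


Expected drops = kills * (drop_rate / 100)
= 300 * (20 / 100)
= 300 * 0.2
= 60.0

60.0 drops


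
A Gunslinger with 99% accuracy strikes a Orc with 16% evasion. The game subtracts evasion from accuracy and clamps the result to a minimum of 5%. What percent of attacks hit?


accuracy - evasion = 99 - 16 = 83
Apply floor: max(83, 5) = 83
Hit chance = 83%

83%


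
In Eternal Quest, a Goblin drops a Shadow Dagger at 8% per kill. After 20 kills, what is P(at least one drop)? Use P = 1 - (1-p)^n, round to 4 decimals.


P(at least one) = 1 - P(none) = 1 - (1-p)^n
p = 8/100 = 0.08
1 - p = 0.92
(1 - p)^20 = 0.92^20 = 0.188693
P(at least one) = 1 - 0.188693 = 0.8113

0.8113


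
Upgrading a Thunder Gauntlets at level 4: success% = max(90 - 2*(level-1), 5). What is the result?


raw_rate = 90 - 2 * (4 - 1)
= 90 - 2 * 3
= 90 - 6
= 84
Apply floor: max(84, 5) = 84%

84%


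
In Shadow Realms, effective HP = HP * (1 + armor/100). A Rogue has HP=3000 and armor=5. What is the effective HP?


EHP = 3000 * (1 + 5/100)
= 3000 * (1 + 0.05)
= 3000 * 1.05
= 3150.0

3150.0 EHP


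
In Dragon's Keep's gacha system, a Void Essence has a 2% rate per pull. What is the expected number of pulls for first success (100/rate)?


Expected pulls for a geometric distribution = 1/p = 100 / rate%
= 100 / 2
= 50.0

50.0 pulls


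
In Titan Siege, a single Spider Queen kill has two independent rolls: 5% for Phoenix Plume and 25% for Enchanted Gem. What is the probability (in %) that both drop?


For independent events, P(both) = P(A) * P(B)
= 5% * 25%
= 125 / 100 %
= 1.25%

1.25%


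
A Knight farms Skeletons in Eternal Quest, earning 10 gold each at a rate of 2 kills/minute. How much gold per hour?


Gold per minute = 10 * 2 = 20
Gold per hour = 20 * 60 = 1200

1200 gold/hour


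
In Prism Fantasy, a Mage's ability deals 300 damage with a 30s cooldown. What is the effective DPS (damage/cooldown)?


DPS = damage / cooldown
= 300 / 30
= 10.00

10.00 DPS


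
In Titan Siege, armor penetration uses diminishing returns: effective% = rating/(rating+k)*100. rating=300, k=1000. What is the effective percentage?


effective% = rating / (rating + k) * 100
= 300 / (300 + 1000) * 100
= 300 / 1300 * 100
= 0.230769 * 100
= 23.08%

23.08%


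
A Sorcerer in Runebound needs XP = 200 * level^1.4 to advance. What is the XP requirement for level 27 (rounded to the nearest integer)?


XP = 200 * level^1.4
Substitute level = 27:
XP = 200 * 27^1.4
= 200 * 100.9042
= 20181

20181 XP


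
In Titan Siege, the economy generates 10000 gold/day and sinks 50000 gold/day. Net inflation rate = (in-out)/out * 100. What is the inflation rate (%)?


Net gold = 10000 - 50000 = -40000
Inflation rate = net / sunk * 100 = -40000 / 50000 * 100
= -0.8 * 100
= -80.00%

-80.00%


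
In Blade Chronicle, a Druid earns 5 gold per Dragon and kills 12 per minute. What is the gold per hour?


Gold per minute = 5 * 12 = 60
Gold per hour = 60 * 60 = 3600

3600 gold/hour


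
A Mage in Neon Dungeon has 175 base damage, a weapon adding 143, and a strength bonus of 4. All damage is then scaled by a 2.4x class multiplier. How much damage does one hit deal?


Sum base + weapon + str = 175 + 143 + 4 = 322
Multiply by 2.4:
322 * 2.4 = 772.8

772.8 damage


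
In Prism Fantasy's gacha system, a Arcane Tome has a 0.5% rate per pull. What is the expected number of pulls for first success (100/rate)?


Expected pulls for a geometric distribution = 1/p = 100 / rate%
= 100 / 0.5
= 200.0

200.0 pulls


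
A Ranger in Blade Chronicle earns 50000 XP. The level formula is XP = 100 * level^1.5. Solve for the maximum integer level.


XP = 100 * level^1.5, so level = (XP / 100)^(1/1.5)
= (50000 / 100)^(1/1.5)
= 500.0^0.6667
= 62.9961
Floor: level = 62

level 62


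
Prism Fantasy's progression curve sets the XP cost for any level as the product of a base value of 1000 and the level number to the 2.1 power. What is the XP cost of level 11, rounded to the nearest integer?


XP = 1000 * level^2.1
Substitute level = 11:
XP = 1000 * 11^2.1
= 1000 * 153.7888
= 153789

153789 XP


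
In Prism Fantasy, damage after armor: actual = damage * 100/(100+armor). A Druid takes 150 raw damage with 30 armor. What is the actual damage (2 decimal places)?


actual = 150 * 100 / (100 + 30)
= 150 * 100 / 130
= 15000 / 130
= 115.38

115.38 damage


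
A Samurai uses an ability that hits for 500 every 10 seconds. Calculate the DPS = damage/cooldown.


DPS = damage / cooldown
= 500 / 10
= 50.00

50.00 DPS


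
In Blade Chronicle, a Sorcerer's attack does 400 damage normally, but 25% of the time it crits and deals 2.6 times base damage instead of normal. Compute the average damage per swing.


E[dmg] = base * (1 + crit_chance * (crit_mult - 1))
cc as decimal = 25/100 = 0.25
cm - 1 = 2.6 - 1 = 1.6
Bonus factor = 0.25 * 1.6 = 0.4
Total multiplier = 1 + 0.4 = 1.4
Expected damage = 400 * 1.4 = 560.00

560.00 damage


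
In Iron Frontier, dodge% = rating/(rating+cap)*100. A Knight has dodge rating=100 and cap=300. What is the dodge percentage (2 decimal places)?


dodge% = 100 / (100 + 300) * 100
= 100 / 400 * 100
= 0.25 * 100
= 25.00%

25.00%


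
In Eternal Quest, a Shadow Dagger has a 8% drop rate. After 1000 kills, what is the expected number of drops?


Expected drops = kills * (drop_rate / 100)
= 1000 * (8 / 100)
= 1000 * 0.08
= 80.0

80.0 drops


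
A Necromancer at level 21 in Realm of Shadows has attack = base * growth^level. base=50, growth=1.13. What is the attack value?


value = base * growth^level
= 50 * 1.13^21
= 50 * 13.021089
= 651.05

651.05 attack


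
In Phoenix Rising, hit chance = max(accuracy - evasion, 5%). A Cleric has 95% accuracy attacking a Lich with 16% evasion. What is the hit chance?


accuracy - evasion = 95 - 16 = 79
Apply floor: max(79, 5) = 79
Hit chance = 79%

79%


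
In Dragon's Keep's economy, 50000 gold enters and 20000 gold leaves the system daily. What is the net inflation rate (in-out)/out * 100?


Net gold = 50000 - 20000 = 30000
Inflation rate = net / sunk * 100 = 30000 / 20000 * 100
= 1.5 * 100
= 150.00%

150.00%


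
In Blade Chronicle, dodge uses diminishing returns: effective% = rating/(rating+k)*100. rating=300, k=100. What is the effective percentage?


effective% = rating / (rating + k) * 100
= 300 / (300 + 100) * 100
= 300 / 400 * 100
= 0.75 * 100
= 75.00%

75.00%


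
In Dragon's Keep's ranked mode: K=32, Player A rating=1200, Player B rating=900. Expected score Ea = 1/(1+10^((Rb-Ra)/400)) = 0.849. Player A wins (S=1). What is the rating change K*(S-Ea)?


Elo update: delta = K * (S - Ea), where S = 1 (wins)
S - Ea = 1 - 0.849 = 0.151
Rating change = 32 * 0.151
= 4.83

4.83 rating points


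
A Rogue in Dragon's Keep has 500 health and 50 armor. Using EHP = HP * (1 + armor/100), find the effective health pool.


EHP = 500 * (1 + 50/100)
= 500 * (1 + 0.5)
= 500 * 1.5
= 750.0

750.0 EHP


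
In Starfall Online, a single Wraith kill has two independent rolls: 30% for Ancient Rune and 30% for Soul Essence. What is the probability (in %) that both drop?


For independent events, P(both) = P(A) * P(B)
= 30% * 30%
= 900 / 100 %
= 9.0%

9.0%


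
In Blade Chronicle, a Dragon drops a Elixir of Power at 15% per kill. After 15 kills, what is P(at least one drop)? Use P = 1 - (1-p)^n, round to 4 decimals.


P(at least one) = 1 - P(none) = 1 - (1-p)^n
p = 15/100 = 0.15
1 - p = 0.85
(1 - p)^15 = 0.85^15 = 0.087354
P(at least one) = 1 - 0.087354 = 0.9126

0.9126


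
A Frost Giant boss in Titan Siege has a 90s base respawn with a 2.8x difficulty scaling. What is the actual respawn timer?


Respawn time = base * multiplier
= 90 * 2.8
= 252.0 seconds

252.0 seconds


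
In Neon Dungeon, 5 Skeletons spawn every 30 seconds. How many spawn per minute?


Spawns per minute = count * (60 / interval)
= 5 * (60 / 30)
= 5 * 2.0
= 10.0

10.0 per minute


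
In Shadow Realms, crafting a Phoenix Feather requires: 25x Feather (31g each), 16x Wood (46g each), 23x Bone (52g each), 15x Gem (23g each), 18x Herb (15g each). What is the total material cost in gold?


Cost breakdown:
  Feather: 25 * 31 = 775
  Wood: 16 * 46 = 736
  Bone: 23 * 52 = 1196
  Gem: 15 * 23 = 345
  Herb: 18 * 15 = 270
Total = 775 + 736 + 1196 + 345 + 270 = 3322

3322 gold


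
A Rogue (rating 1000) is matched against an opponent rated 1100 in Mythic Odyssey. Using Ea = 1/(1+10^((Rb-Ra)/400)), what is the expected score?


Elo expected score: Ea = 1/(1 + 10^((Rb-Ra)/400))
Rb - Ra = 1100 - 1000 = 100
(Rb-Ra)/400 = 100/400 = 0.25
10^0.25 = 1.778279
Ea = 1/(1 + 1.778279) = 1/2.778279 = 0.3599

0.3599


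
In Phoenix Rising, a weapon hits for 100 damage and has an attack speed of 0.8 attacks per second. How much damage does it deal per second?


DPS = damage * attack_speed
= 100 * 0.8
= 80.0

80.0 DPS


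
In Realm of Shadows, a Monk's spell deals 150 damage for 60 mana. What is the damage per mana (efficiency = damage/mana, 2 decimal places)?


Efficiency = damage / mana
= 150 / 60
= 2.50

2.50 dmg/mana


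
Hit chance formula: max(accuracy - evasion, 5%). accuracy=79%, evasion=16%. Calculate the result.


accuracy - evasion = 79 - 16 = 63
Apply floor: max(63, 5) = 63
Hit chance = 63%

63%


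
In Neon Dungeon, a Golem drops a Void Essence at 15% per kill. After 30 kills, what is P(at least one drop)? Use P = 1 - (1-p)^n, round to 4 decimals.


P(at least one) = 1 - P(none) = 1 - (1-p)^n
p = 15/100 = 0.15
1 - p = 0.85
(1 - p)^30 = 0.85^30 = 0.007631
P(at least one) = 1 - 0.007631 = 0.9924

0.9924


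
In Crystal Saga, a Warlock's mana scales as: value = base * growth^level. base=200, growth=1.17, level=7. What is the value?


value = base * growth^level
= 200 * 1.17^7
= 200 * 3.001242
= 600.25

600.25 mana


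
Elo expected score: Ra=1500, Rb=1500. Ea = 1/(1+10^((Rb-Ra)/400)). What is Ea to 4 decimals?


Elo expected score: Ea = 1/(1 + 10^((Rb-Ra)/400))
Rb - Ra = 1500 - 1500 = 0
(Rb-Ra)/400 = 0/400 = 0.0
10^0.0 = 1.0
Ea = 1/(1 + 1.0) = 1/2.0 = 0.5000

0.5000


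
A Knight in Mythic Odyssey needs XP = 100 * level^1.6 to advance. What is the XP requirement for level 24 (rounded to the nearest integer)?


XP = 100 * level^1.6
Substitute level = 24:
XP = 100 * 24^1.6
= 100 * 161.5615
= 16156

16156 XP


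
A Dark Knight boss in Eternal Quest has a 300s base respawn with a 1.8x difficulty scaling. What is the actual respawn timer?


Respawn time = base * multiplier
= 300 * 1.8
= 540.0 seconds

540.0 seconds


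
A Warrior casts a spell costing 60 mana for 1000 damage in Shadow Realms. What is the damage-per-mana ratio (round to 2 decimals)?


Efficiency = damage / mana
= 1000 / 60
= 16.67

16.67 dmg/mana


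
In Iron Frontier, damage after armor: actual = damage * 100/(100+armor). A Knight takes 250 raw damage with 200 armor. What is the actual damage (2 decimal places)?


actual = 250 * 100 / (100 + 200)
= 250 * 100 / 300
= 25000 / 300
= 83.33

83.33 damage


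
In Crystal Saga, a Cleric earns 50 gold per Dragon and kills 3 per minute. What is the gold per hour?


Gold per minute = 50 * 3 = 150
Gold per hour = 150 * 60 = 9000

9000 gold/hour


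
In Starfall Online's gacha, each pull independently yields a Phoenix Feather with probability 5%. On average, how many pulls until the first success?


Expected pulls for a geometric distribution = 1/p = 100 / rate%
= 100 / 5
= 20.0

20.0 pulls


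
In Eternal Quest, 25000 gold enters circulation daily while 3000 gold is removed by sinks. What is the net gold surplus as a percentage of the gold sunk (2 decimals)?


Net gold = 25000 - 3000 = 22000
Inflation rate = net / sunk * 100 = 22000 / 3000 * 100
= 7.333333 * 100
= 733.33%

733.33%


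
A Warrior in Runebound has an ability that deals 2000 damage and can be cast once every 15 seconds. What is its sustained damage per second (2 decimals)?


DPS = damage / cooldown
= 2000 / 15
= 133.33

133.33 DPS


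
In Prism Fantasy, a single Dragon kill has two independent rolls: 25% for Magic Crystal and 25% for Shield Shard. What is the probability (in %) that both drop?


For independent events, P(both) = P(A) * P(B)
= 25% * 25%
= 625 / 100 %
= 6.25%

6.25%


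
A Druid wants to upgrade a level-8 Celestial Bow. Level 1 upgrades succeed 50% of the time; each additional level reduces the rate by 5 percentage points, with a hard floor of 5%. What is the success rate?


raw_rate = 50 - 5 * (8 - 1)
= 50 - 5 * 7
= 50 - 35
= 15
Apply floor: max(15, 5) = 15%

15%


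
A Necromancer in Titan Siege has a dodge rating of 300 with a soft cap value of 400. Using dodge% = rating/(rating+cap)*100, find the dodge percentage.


dodge% = 300 / (300 + 400) * 100
= 300 / 700 * 100
= 0.428571 * 100
= 42.86%

42.86%


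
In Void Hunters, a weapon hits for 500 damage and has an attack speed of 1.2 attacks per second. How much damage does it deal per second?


DPS = damage * attack_speed
= 500 * 1.2
= 600.0

600.0 DPS


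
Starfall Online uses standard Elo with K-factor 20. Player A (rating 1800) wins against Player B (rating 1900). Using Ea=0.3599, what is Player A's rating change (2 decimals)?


Elo update: delta = K * (S - Ea), where S = 1 (wins)
S - Ea = 1 - 0.3599 = 0.6401
Rating change = 20 * 0.6401
= 12.80

12.80 rating points


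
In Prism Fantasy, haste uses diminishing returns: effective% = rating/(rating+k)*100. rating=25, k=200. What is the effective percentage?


effective% = rating / (rating + k) * 100
= 25 / (25 + 200) * 100
= 25 / 225 * 100
= 0.111111 * 100
= 11.11%

11.11%


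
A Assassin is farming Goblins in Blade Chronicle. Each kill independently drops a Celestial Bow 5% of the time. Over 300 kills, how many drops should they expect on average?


Expected drops = kills * (drop_rate / 100)
= 300 * (5 / 100)
= 300 * 0.05
= 15.0

15.0 drops


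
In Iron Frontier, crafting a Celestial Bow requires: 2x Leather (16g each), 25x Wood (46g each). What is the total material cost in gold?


Cost breakdown:
  Leather: 2 * 16 = 32
  Wood: 25 * 46 = 1150
Total = 32 + 1150 = 1182

1182 gold


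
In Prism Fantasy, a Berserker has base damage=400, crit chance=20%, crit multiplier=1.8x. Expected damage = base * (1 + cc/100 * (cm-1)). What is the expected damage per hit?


E[dmg] = base * (1 + crit_chance * (crit_mult - 1))
cc as decimal = 20/100 = 0.2
cm - 1 = 1.8 - 1 = 0.8
Bonus factor = 0.2 * 0.8 = 0.16
Total multiplier = 1 + 0.16 = 1.16
Expected damage = 400 * 1.16 = 464.00

464.00 damage


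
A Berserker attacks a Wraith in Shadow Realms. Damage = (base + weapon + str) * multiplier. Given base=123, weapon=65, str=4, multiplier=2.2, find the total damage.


Sum base + weapon + str = 123 + 65 + 4 = 192
Multiply by 2.2:
192 * 2.2 = 422.4

422.4 damage


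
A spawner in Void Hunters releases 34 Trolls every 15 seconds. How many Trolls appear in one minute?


Spawns per minute = count * (60 / interval)
= 34 * (60 / 15)
= 34 * 4.0
= 136.0

136.0 per minute


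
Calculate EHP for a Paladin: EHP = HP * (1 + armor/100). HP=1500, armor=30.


EHP = 1500 * (1 + 30/100)
= 1500 * (1 + 0.3)
= 1500 * 1.3
= 1950.0

1950.0 EHP


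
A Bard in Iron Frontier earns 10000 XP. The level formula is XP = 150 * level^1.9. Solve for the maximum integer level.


XP = 150 * level^1.9, so level = (XP / 150)^(1/1.9)
= (10000 / 150)^(1/1.9)
= 66.6667^0.5263
= 9.1191
Floor: level = 9

level 9


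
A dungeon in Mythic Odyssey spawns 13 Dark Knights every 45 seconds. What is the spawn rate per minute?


Spawns per minute = count * (60 / interval)
= 13 * (60 / 45)
= 13 * 1.3333
= 17.33

17.33 per minute


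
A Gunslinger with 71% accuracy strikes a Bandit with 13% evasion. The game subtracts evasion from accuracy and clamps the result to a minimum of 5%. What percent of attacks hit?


accuracy - evasion = 71 - 13 = 58
Apply floor: max(58, 5) = 58
Hit chance = 58%

58%


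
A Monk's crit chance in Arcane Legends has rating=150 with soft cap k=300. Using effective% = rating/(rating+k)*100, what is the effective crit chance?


effective% = rating / (rating + k) * 100
= 150 / (150 + 300) * 100
= 150 / 450 * 100
= 0.333333 * 100
= 33.33%

33.33%


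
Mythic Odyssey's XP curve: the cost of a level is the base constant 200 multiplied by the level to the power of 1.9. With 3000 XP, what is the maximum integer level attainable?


XP = 200 * level^1.9, so level = (XP / 200)^(1/1.9)
= (3000 / 200)^(1/1.9)
= 15.0^0.5263
= 4.1591
Floor: level = 4

level 4


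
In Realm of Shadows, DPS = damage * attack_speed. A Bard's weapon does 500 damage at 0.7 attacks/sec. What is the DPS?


DPS = damage * attack_speed
= 500 * 0.7
= 350.0

350.0 DPS


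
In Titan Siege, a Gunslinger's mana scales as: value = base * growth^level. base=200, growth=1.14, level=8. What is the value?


value = base * growth^level
= 200 * 1.14^8
= 200 * 2.852586
= 570.52

570.52 mana


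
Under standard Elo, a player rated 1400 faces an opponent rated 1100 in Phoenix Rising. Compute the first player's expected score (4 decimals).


Elo expected score: Ea = 1/(1 + 10^((Rb-Ra)/400))
Rb - Ra = 1100 - 1400 = -300
(Rb-Ra)/400 = -300/400 = -0.75
10^-0.75 = 0.177828
Ea = 1/(1 + 0.177828) = 1/1.177828 = 0.8490

0.8490


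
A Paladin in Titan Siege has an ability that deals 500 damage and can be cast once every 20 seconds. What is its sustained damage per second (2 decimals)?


DPS = damage / cooldown
= 500 / 20
= 25.00

25.00 DPS


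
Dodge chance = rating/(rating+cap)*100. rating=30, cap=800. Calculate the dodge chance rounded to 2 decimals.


dodge% = 30 / (30 + 800) * 100
= 30 / 830 * 100
= 0.036145 * 100
= 3.61%

3.61%


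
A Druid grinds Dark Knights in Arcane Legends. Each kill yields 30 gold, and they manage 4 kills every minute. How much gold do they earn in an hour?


Gold per minute = 30 * 4 = 120
Gold per hour = 120 * 60 = 7200

7200 gold/hour


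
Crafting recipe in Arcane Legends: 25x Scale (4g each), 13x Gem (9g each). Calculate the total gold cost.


Cost breakdown:
  Scale: 25 * 4 = 100
  Gem: 13 * 9 = 117
Total = 100 + 117 = 217

217 gold


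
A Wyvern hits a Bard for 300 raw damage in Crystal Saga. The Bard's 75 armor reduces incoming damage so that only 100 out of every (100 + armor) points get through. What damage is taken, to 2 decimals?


actual = 300 * 100 / (100 + 75)
= 300 * 100 / 175
= 30000 / 175
= 171.43

171.43 damage


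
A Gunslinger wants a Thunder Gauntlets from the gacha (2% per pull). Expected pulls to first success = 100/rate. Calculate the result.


Expected pulls for a geometric distribution = 1/p = 100 / rate%
= 100 / 2
= 50.0

50.0 pulls


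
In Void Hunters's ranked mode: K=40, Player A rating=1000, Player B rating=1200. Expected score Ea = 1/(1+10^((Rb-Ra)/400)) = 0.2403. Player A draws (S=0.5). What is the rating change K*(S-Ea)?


Elo update: delta = K * (S - Ea), where S = 0.5 (draws)
S - Ea = 0.5 - 0.2403 = 0.2597
Rating change = 40 * 0.2597
= 10.39

10.39 rating points


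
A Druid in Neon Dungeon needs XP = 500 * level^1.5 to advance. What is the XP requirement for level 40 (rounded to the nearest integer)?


XP = 500 * level^1.5
Substitute level = 40:
XP = 500 * 40^1.5
= 500 * 252.9822
= 126491

126491 XP


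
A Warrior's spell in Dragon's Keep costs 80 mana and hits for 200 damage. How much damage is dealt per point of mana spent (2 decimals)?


Efficiency = damage / mana
= 200 / 80
= 2.50

2.50 dmg/mana


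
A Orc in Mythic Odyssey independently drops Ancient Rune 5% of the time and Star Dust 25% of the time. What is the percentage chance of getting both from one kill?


For independent events, P(both) = P(A) * P(B)
= 5% * 25%
= 125 / 100 %
= 1.25%

1.25%


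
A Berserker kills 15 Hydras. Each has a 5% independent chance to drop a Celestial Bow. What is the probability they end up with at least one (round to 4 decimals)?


P(at least one) = 1 - P(none) = 1 - (1-p)^n
p = 5/100 = 0.05
1 - p = 0.95
(1 - p)^15 = 0.95^15 = 0.463291
P(at least one) = 1 - 0.463291 = 0.5367

0.5367


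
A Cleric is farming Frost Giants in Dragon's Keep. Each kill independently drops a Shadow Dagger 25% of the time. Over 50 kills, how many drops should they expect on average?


Expected drops = kills * (drop_rate / 100)
= 50 * (25 / 100)
= 50 * 0.25
= 12.5

12.5 drops


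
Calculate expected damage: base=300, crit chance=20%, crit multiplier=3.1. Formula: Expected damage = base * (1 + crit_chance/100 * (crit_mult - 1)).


E[dmg] = base * (1 + crit_chance * (crit_mult - 1))
cc as decimal = 20/100 = 0.2
cm - 1 = 3.1 - 1 = 2.1
Bonus factor = 0.2 * 2.1 = 0.42
Total multiplier = 1 + 0.42 = 1.42
Expected damage = 300 * 1.42 = 426.00

426.00 damage


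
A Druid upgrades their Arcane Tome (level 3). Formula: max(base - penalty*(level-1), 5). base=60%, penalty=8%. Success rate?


raw_rate = 60 - 8 * (3 - 1)
= 60 - 8 * 2
= 60 - 16
= 44
Apply floor: max(44, 5) = 44%

44%


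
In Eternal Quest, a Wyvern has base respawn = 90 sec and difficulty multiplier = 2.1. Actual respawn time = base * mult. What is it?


Respawn time = base * multiplier
= 90 * 2.1
= 189.0 seconds

189.0 seconds


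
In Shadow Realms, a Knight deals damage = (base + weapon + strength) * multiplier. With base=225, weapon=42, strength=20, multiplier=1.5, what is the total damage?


Sum base + weapon + str = 225 + 42 + 20 = 287
Multiply by 1.5:
287 * 1.5 = 430.5

430.5 damage


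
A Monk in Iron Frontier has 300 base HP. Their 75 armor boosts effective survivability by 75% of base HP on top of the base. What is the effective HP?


EHP = 300 * (1 + 75/100)
= 300 * (1 + 0.75)
= 300 * 1.75
= 525.0

525.0 EHP


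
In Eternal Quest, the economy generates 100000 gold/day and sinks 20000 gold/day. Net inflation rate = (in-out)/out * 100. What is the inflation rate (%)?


Net gold = 100000 - 20000 = 80000
Inflation rate = net / sunk * 100 = 80000 / 20000 * 100
= 4.0 * 100
= 400.00%

400.00%


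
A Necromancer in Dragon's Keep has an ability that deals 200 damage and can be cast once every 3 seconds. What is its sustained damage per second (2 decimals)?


DPS = damage / cooldown
= 200 / 3
= 66.67

66.67 DPS


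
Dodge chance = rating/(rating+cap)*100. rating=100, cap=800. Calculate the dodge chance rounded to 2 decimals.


dodge% = 100 / (100 + 800) * 100
= 100 / 900 * 100
= 0.111111 * 100
= 11.11%

11.11%


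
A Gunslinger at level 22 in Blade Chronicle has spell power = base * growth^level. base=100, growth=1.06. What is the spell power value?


value = base * growth^level
= 100 * 1.06^22
= 100 * 3.603537
= 360.35

360.35 spell power


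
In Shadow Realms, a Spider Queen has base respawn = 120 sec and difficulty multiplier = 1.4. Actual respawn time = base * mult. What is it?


Respawn time = base * multiplier
= 120 * 1.4
= 168.0 seconds

168.0 seconds


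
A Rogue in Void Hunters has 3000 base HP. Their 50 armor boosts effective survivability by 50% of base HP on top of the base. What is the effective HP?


EHP = 3000 * (1 + 50/100)
= 3000 * (1 + 0.5)
= 3000 * 1.5
= 4500.0

4500.0 EHP


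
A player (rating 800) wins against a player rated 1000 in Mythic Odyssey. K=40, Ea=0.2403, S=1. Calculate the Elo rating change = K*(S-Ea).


Elo update: delta = K * (S - Ea), where S = 1 (wins)
S - Ea = 1 - 0.2403 = 0.7597
Rating change = 40 * 0.7597
= 30.39

30.39 rating points


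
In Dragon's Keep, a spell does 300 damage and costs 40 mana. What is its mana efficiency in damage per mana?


Efficiency = damage / mana
= 300 / 40
= 7.50

7.50 dmg/mana


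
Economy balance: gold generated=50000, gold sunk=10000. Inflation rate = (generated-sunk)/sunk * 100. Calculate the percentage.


Net gold = 50000 - 10000 = 40000
Inflation rate = net / sunk * 100 = 40000 / 10000 * 100
= 4.0 * 100
= 400.00%

400.00%


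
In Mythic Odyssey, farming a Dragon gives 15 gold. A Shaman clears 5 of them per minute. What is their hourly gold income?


Gold per minute = 15 * 5 = 75
Gold per hour = 75 * 60 = 4500

4500 gold/hour


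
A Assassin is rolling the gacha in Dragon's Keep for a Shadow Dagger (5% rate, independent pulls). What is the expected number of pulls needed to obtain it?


Expected pulls for a geometric distribution = 1/p = 100 / rate%
= 100 / 5
= 20.0

20.0 pulls


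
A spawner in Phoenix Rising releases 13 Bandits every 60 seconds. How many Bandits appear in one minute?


Spawns per minute = count * (60 / interval)
= 13 * (60 / 60)
= 13 * 1.0
= 13.0

13.0 per minute


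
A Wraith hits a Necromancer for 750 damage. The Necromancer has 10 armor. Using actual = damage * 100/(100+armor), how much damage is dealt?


actual = 750 * 100 / (100 + 10)
= 750 * 100 / 110
= 75000 / 110
= 681.82

681.82 damage


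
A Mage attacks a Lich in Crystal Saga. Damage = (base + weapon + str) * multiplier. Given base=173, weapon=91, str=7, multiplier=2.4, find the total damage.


Sum base + weapon + str = 173 + 91 + 7 = 271
Multiply by 2.4:
271 * 2.4 = 650.4

650.4 damage


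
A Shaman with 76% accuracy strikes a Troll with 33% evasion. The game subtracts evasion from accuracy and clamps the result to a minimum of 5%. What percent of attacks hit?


accuracy - evasion = 76 - 33 = 43
Apply floor: max(43, 5) = 43
Hit chance = 43%

43%


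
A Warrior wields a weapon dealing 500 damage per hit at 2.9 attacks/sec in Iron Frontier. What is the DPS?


DPS = damage * attack_speed
= 500 * 2.9
= 1450.0

1450.0 DPS


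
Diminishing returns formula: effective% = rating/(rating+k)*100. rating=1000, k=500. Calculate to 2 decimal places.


effective% = rating / (rating + k) * 100
= 1000 / (1000 + 500) * 100
= 1000 / 1500 * 100
= 0.666667 * 100
= 66.67%

66.67%


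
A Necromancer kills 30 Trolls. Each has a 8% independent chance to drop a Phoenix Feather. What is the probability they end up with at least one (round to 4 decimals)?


P(at least one) = 1 - P(none) = 1 - (1-p)^n
p = 8/100 = 0.08
1 - p = 0.92
(1 - p)^30 = 0.92^30 = 0.081966
P(at least one) = 1 - 0.081966 = 0.9180

0.9180


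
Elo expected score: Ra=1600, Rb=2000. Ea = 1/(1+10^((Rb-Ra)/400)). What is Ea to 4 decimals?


Elo expected score: Ea = 1/(1 + 10^((Rb-Ra)/400))
Rb - Ra = 2000 - 1600 = 400
(Rb-Ra)/400 = 400/400 = 1.0
10^1.0 = 10.0
Ea = 1/(1 + 10.0) = 1/11.0 = 0.0909

0.0909


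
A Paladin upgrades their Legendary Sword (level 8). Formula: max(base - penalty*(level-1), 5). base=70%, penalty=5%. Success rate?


raw_rate = 70 - 5 * (8 - 1)
= 70 - 5 * 7
= 70 - 35
= 35
Apply floor: max(35, 5) = 35%

35%


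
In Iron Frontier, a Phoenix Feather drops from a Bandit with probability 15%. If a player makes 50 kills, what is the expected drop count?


Expected drops = kills * (drop_rate / 100)
= 50 * (15 / 100)
= 50 * 0.15
= 7.5

7.5 drops


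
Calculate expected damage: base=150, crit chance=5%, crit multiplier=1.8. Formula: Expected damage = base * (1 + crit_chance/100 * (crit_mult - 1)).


E[dmg] = base * (1 + crit_chance * (crit_mult - 1))
cc as decimal = 5/100 = 0.05
cm - 1 = 1.8 - 1 = 0.8
Bonus factor = 0.05 * 0.8 = 0.04
Total multiplier = 1 + 0.04 = 1.04
Expected damage = 150 * 1.04 = 156.00

156.00 damage


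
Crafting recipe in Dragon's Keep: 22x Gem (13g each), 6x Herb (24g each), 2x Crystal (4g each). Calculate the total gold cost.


Cost breakdown:
  Gem: 22 * 13 = 286
  Herb: 6 * 24 = 144
  Crystal: 2 * 4 = 8
Total = 286 + 144 + 8 = 438

438 gold


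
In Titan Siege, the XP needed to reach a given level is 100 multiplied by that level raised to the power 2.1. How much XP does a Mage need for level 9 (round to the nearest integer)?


XP = 100 * level^2.1
Substitute level = 9:
XP = 100 * 9^2.1
= 100 * 100.9042
= 10090

10090 XP


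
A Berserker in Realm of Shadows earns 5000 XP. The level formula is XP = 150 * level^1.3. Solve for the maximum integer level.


XP = 150 * level^1.3, so level = (XP / 150)^(1/1.3)
= (5000 / 150)^(1/1.3)
= 33.3333^0.7692
= 14.8404
Floor: level = 14

level 14


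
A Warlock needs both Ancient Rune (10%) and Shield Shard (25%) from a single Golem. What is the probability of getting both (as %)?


For independent events, P(both) = P(A) * P(B)
= 10% * 25%
= 250 / 100 %
= 2.5%

2.5%


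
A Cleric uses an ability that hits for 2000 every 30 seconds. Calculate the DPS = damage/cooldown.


DPS = damage / cooldown
= 2000 / 30
= 66.67

66.67 DPS


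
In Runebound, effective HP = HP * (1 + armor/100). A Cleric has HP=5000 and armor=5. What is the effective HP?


EHP = 5000 * (1 + 5/100)
= 5000 * (1 + 0.05)
= 5000 * 1.05
= 5250.0

5250.0 EHP


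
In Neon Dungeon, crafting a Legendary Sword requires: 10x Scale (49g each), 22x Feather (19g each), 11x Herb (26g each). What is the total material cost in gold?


Cost breakdown:
  Scale: 10 * 49 = 490
  Feather: 22 * 19 = 418
  Herb: 11 * 26 = 286
Total = 490 + 418 + 286 = 1194

1194 gold


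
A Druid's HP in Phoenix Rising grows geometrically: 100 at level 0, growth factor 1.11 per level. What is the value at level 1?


value = base * growth^level
= 100 * 1.11^1
= 100 * 1.11
= 111.00

111.00 HP


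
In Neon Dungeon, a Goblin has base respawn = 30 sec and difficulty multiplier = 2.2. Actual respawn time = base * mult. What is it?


Respawn time = base * multiplier
= 30 * 2.2
= 66.0 seconds

66.0 seconds


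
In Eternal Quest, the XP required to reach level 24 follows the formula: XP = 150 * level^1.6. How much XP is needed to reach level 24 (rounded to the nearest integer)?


XP = 150 * level^1.6
Substitute level = 24:
XP = 150 * 24^1.6
= 150 * 161.5615
= 24234

24234 XP


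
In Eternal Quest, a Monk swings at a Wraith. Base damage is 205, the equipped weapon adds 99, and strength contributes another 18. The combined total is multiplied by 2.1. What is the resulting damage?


Sum base + weapon + str = 205 + 99 + 18 = 322
Multiply by 2.1:
322 * 2.1 = 676.2

676.2 damage


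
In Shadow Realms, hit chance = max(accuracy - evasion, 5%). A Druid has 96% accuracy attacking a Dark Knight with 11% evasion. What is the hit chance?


accuracy - evasion = 96 - 11 = 85
Apply floor: max(85, 5) = 85
Hit chance = 85%

85%


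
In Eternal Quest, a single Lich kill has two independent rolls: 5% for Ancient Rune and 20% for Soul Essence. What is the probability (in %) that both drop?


For independent events, P(both) = P(A) * P(B)
= 5% * 20%
= 100 / 100 %
= 1.0%

1.0%


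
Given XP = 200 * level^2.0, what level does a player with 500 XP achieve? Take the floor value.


XP = 200 * level^2.0, so level = (XP / 200)^(1/2.0)
= (500 / 200)^(1/2.0)
= 2.5^0.5
= 1.5811
Floor: level = 1

level 1


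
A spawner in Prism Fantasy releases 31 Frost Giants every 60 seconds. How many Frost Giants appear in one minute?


Spawns per minute = count * (60 / interval)
= 31 * (60 / 60)
= 31 * 1.0
= 31.0

31.0 per minute


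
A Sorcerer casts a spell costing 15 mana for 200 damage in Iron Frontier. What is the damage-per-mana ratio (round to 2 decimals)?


Efficiency = damage / mana
= 200 / 15
= 13.33

13.33 dmg/mana


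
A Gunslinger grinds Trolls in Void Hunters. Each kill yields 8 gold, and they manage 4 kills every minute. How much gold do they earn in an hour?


Gold per minute = 8 * 4 = 32
Gold per hour = 32 * 60 = 1920

1920 gold/hour


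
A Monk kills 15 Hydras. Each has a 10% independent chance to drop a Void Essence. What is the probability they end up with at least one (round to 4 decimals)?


P(at least one) = 1 - P(none) = 1 - (1-p)^n
p = 10/100 = 0.1
1 - p = 0.9
(1 - p)^15 = 0.9^15 = 0.205891
P(at least one) = 1 - 0.205891 = 0.7941

0.7941


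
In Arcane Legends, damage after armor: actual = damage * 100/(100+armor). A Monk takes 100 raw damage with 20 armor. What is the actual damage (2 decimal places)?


actual = 100 * 100 / (100 + 20)
= 100 * 100 / 120
= 10000 / 120
= 83.33

83.33 damage


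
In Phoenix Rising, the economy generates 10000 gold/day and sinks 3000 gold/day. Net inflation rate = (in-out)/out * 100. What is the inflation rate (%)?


Net gold = 10000 - 3000 = 7000
Inflation rate = net / sunk * 100 = 7000 / 3000 * 100
= 2.333333 * 100
= 233.33%

233.33%


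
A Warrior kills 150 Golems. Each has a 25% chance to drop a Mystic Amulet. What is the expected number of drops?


Expected drops = kills * (drop_rate / 100)
= 150 * (25 / 100)
= 150 * 0.25
= 37.5

37.5 drops


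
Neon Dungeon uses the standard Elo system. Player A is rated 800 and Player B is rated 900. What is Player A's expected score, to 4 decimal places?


Elo expected score: Ea = 1/(1 + 10^((Rb-Ra)/400))
Rb - Ra = 900 - 800 = 100
(Rb-Ra)/400 = 100/400 = 0.25
10^0.25 = 1.778279
Ea = 1/(1 + 1.778279) = 1/2.778279 = 0.3599

0.3599


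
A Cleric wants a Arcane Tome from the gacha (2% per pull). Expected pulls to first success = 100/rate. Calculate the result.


Expected pulls for a geometric distribution = 1/p = 100 / rate%
= 100 / 2
= 50.0

50.0 pulls


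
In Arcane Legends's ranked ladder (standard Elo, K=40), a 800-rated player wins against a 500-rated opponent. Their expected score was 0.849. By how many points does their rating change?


Elo update: delta = K * (S - Ea), where S = 1 (wins)
S - Ea = 1 - 0.849 = 0.151
Rating change = 40 * 0.151
= 6.04

6.04 rating points


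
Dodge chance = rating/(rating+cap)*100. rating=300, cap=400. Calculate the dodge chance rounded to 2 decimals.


dodge% = 300 / (300 + 400) * 100
= 300 / 700 * 100
= 0.428571 * 100
= 42.86%

42.86%


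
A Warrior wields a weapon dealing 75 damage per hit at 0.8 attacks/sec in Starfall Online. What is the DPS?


DPS = damage * attack_speed
= 75 * 0.8
= 60.0

60.0 DPS


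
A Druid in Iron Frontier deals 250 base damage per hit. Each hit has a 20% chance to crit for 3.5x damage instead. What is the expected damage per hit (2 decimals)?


E[dmg] = base * (1 + crit_chance * (crit_mult - 1))
cc as decimal = 20/100 = 0.2
cm - 1 = 3.5 - 1 = 2.5
Bonus factor = 0.2 * 2.5 = 0.5
Total multiplier = 1 + 0.5 = 1.5
Expected damage = 250 * 1.5 = 375.00

375.00 damage


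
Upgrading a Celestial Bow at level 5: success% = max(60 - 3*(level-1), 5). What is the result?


raw_rate = 60 - 3 * (5 - 1)
= 60 - 3 * 4
= 60 - 12
= 48
Apply floor: max(48, 5) = 48%

48%


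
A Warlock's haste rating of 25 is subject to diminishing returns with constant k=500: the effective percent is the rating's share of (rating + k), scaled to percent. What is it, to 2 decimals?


effective% = rating / (rating + k) * 100
= 25 / (25 + 500) * 100
= 25 / 525 * 100
= 0.047619 * 100
= 4.76%

4.76%


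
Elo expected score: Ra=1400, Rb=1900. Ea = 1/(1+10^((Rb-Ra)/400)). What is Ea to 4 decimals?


Elo expected score: Ea = 1/(1 + 10^((Rb-Ra)/400))
Rb - Ra = 1900 - 1400 = 500
(Rb-Ra)/400 = 500/400 = 1.25
10^1.25 = 17.782794
Ea = 1/(1 + 17.782794) = 1/18.782794 = 0.0532

0.0532


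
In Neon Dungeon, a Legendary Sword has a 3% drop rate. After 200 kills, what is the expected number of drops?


Expected drops = kills * (drop_rate / 100)
= 200 * (3 / 100)
= 200 * 0.03
= 6.0

6.0 drops


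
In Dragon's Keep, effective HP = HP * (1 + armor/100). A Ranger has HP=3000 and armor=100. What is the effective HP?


EHP = 3000 * (1 + 100/100)
= 3000 * (1 + 1.0)
= 3000 * 2.0
= 6000.0

6000.0 EHP


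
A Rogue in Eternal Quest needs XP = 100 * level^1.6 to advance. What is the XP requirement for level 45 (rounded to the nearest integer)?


XP = 100 * level^1.6
Substitute level = 45:
XP = 100 * 45^1.6
= 100 * 441.7128
= 44171

44171 XP
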